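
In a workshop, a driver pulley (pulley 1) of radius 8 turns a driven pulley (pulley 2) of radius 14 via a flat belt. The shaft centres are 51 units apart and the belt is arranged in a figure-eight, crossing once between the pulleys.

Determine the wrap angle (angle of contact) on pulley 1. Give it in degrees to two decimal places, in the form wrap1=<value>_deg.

wrap1=231.11_deg

crossed belt: β = asin((r1+r2)/C) = asin(22/51) = 25.5547°
wrap1 = wrap2 = π + 2β = 231.1094°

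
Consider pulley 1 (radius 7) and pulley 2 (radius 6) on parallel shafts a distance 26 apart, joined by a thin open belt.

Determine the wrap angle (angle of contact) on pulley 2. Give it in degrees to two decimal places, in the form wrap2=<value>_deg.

wrap2=175.59_deg

open belt: β = asin((r2−r1)/C) = asin(-1/26) = -2.2042°
wrap1 = π − 2β = 184.4085°
wrap2 = π + 2β = 175.5915°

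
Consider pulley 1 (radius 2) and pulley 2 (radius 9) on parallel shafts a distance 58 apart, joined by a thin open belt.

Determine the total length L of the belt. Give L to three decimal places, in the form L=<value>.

open belt: β = asin((r2−r1)/C) = asin(7/58) = 6.9319°
wrap1 = π − 2β = 166.1362°
wrap2 = π + 2β = 193.8638°
tangent length = C·cosβ = 57.5760
L = r1·wrap1 + r2·wrap2 + 2·C·cosβ = 2·2.8996 + 9·3.3836 + 2·57.5760 = 151.4034

L=151.403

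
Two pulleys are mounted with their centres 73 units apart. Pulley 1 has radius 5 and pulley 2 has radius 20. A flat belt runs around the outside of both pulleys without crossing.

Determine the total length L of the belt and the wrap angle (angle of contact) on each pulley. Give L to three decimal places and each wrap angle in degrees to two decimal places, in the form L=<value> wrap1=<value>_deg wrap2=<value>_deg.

L=227.633 wrap1=156.28_deg wrap2=203.72_deg

open belt: β = asin((r2−r1)/C) = asin(15/73) = 11.8576°
wrap1 = π − 2β = 156.2849°
wrap2 = π + 2β = 203.7151°
tangent length = C·cosβ = 71.4423
L = r1·wrap1 + r2·wrap2 + 2·C·cosβ = 5·2.7277 + 20·3.5555 + 2·71.4423 = 227.6330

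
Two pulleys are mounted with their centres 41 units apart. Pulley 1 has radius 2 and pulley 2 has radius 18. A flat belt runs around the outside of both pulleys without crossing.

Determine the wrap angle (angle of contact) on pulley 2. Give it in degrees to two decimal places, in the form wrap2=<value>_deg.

wrap2=225.94_deg

open belt: β = asin((r2−r1)/C) = asin(16/41) = 22.9697°
wrap1 = π − 2β = 134.0606°
wrap2 = π + 2β = 225.9394°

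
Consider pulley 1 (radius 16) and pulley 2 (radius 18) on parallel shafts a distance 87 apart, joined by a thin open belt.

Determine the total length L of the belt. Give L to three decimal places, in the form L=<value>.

L=280.860

open belt: β = asin((r2−r1)/C) = asin(2/87) = 1.3173°
wrap1 = π − 2β = 177.3655°
wrap2 = π + 2β = 182.6345°
tangent length = C·cosβ = 86.9770
L = r1·wrap1 + r2·wrap2 + 2·C·cosβ = 16·3.0956 + 18·3.1876 + 2·86.9770 = 280.8601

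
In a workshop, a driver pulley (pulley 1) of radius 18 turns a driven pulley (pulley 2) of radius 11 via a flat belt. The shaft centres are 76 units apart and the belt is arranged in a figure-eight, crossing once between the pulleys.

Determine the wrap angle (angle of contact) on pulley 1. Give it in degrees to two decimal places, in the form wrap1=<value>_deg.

crossed belt: β = asin((r1+r2)/C) = asin(29/76) = 22.4315°
wrap1 = wrap2 = π + 2β = 224.8630°

wrap1=224.86_deg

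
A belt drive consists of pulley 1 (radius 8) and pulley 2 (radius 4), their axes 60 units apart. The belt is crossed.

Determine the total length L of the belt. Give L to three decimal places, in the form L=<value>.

crossed belt: β = asin((r1+r2)/C) = asin(12/60) = 11.5370°
wrap1 = wrap2 = π + 2β = 203.0739°
tangent length = C·cosβ = 58.7878
L = (r1+r2)·wrap + 2·C·cosβ = 12·3.5443 + 2·58.7878 = 160.1072

L=160.107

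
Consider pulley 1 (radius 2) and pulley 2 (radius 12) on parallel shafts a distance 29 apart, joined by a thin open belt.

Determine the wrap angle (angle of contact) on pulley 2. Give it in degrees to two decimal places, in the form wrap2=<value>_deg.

open belt: β = asin((r2−r1)/C) = asin(10/29) = 20.1713°
wrap1 = π − 2β = 139.6575°
wrap2 = π + 2β = 220.3425°

wrap2=220.34_deg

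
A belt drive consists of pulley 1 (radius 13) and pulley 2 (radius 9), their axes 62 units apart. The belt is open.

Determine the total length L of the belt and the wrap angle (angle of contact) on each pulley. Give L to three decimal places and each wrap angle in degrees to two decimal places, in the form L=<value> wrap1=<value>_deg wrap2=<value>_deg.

L=193.373 wrap1=187.40_deg wrap2=172.60_deg

open belt: β = asin((r2−r1)/C) = asin(-4/62) = -3.6991°
wrap1 = π − 2β = 187.3981°
wrap2 = π + 2β = 172.6019°
tangent length = C·cosβ = 61.8708
L = r1·wrap1 + r2·wrap2 + 2·C·cosβ = 13·3.2707 + 9·3.0125 + 2·61.8708 = 193.3732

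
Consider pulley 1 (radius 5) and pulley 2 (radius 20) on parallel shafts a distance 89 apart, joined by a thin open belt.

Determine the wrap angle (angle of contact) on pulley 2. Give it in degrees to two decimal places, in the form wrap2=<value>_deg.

open belt: β = asin((r2−r1)/C) = asin(15/89) = 9.7029°
wrap1 = π − 2β = 160.5942°
wrap2 = π + 2β = 199.4058°

wrap2=199.41_deg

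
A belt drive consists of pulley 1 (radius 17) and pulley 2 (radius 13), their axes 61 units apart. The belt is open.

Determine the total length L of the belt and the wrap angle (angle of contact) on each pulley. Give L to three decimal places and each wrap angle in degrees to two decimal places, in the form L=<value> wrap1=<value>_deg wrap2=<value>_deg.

L=216.510 wrap1=187.52_deg wrap2=172.48_deg

open belt: β = asin((r2−r1)/C) = asin(-4/61) = -3.7598°
wrap1 = π − 2β = 187.5196°
wrap2 = π + 2β = 172.4804°
tangent length = C·cosβ = 60.8687
L = r1·wrap1 + r2·wrap2 + 2·C·cosβ = 17·3.2728 + 13·3.0104 + 2·60.8687 = 216.5102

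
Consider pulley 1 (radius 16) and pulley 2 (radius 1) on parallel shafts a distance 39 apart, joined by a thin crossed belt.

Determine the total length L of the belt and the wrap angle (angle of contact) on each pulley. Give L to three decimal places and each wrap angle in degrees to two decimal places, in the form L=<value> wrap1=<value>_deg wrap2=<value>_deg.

crossed belt: β = asin((r1+r2)/C) = asin(17/39) = 25.8424°
wrap1 = wrap2 = π + 2β = 231.6848°
tangent length = C·cosβ = 35.0999
L = (r1+r2)·wrap + 2·C·cosβ = 17·4.0437 + 2·35.0999 = 138.9420

L=138.942 wrap1=231.68_deg wrap2=231.68_deg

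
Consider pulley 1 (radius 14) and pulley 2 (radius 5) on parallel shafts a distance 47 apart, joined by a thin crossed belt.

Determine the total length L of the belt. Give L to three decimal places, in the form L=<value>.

L=161.481

crossed belt: β = asin((r1+r2)/C) = asin(19/47) = 23.8445°
wrap1 = wrap2 = π + 2β = 227.6889°
tangent length = C·cosβ = 42.9884
L = (r1+r2)·wrap + 2·C·cosβ = 19·3.9739 + 2·42.9884 = 161.4813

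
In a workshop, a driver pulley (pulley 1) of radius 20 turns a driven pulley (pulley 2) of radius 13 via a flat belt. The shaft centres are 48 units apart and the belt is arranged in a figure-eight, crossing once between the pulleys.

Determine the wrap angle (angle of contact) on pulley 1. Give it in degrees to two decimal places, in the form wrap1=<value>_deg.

crossed belt: β = asin((r1+r2)/C) = asin(33/48) = 43.4325°
wrap1 = wrap2 = π + 2β = 266.8651°

wrap1=266.87_deg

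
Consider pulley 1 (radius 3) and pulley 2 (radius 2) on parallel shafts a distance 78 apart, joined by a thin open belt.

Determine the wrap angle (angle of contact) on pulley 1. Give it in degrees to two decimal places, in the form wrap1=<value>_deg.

open belt: β = asin((r2−r1)/C) = asin(-1/78) = -0.7346°
wrap1 = π − 2β = 181.4692°
wrap2 = π + 2β = 178.5308°

wrap1=181.47_deg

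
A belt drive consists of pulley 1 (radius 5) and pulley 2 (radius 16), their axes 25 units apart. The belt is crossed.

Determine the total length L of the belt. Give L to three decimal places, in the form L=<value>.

crossed belt: β = asin((r1+r2)/C) = asin(21/25) = 57.1401°
wrap1 = wrap2 = π + 2β = 294.2802°
tangent length = C·cosβ = 13.5647
L = (r1+r2)·wrap + 2·C·cosβ = 21·5.1362 + 2·13.5647 = 134.9887

L=134.989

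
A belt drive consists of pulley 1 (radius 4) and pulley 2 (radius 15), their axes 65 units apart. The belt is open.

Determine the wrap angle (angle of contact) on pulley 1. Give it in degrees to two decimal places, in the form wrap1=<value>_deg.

wrap1=160.51_deg

open belt: β = asin((r2−r1)/C) = asin(11/65) = 9.7431°
wrap1 = π − 2β = 160.5138°
wrap2 = π + 2β = 199.4862°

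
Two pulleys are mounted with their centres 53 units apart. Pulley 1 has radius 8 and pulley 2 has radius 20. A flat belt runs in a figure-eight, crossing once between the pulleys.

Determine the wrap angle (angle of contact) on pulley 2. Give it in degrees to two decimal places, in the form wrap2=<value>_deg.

crossed belt: β = asin((r1+r2)/C) = asin(28/53) = 31.8908°
wrap1 = wrap2 = π + 2β = 243.7816°

wrap2=243.78_deg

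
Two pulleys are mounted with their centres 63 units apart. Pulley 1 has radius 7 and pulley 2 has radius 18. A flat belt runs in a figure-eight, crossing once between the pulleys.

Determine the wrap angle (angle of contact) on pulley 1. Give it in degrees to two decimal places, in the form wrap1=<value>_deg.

crossed belt: β = asin((r1+r2)/C) = asin(25/63) = 23.3799°
wrap1 = wrap2 = π + 2β = 226.7597°

wrap1=226.76_deg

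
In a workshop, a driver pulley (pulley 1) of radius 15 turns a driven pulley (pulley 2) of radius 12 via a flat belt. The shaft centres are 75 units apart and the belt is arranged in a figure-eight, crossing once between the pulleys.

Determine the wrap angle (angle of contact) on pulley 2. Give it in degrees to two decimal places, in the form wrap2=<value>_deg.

crossed belt: β = asin((r1+r2)/C) = asin(27/75) = 21.1002°
wrap1 = wrap2 = π + 2β = 222.2004°

wrap2=222.20_deg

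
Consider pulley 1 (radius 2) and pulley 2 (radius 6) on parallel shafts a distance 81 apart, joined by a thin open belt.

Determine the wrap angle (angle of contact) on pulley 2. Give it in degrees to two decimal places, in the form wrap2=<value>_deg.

wrap2=185.66_deg

open belt: β = asin((r2−r1)/C) = asin(4/81) = 2.8306°
wrap1 = π − 2β = 174.3389°
wrap2 = π + 2β = 185.6611°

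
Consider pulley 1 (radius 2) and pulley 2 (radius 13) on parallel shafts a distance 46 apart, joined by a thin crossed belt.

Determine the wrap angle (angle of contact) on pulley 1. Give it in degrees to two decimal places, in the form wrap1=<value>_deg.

crossed belt: β = asin((r1+r2)/C) = asin(15/46) = 19.0314°
wrap1 = wrap2 = π + 2β = 218.0629°

wrap1=218.06_deg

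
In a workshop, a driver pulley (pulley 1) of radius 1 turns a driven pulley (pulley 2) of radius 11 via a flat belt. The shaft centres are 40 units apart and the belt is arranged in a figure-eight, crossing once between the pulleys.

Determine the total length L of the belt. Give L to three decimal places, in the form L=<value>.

crossed belt: β = asin((r1+r2)/C) = asin(12/40) = 17.4576°
wrap1 = wrap2 = π + 2β = 214.9152°
tangent length = C·cosβ = 38.1576
L = (r1+r2)·wrap + 2·C·cosβ = 12·3.7510 + 2·38.1576 = 121.3269

L=121.327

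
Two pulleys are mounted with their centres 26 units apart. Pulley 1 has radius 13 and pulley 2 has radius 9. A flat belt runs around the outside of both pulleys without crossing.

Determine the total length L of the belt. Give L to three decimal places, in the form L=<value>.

L=121.732

open belt: β = asin((r2−r1)/C) = asin(-4/26) = -8.8499°
wrap1 = π − 2β = 197.6998°
wrap2 = π + 2β = 162.3002°
tangent length = C·cosβ = 25.6905
L = r1·wrap1 + r2·wrap2 + 2·C·cosβ = 13·3.4505 + 9·2.8327 + 2·25.6905 = 121.7316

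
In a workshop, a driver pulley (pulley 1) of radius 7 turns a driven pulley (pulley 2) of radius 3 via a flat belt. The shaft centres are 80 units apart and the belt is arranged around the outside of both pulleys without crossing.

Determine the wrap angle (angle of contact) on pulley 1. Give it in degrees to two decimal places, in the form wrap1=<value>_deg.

open belt: β = asin((r2−r1)/C) = asin(-4/80) = -2.8660°
wrap1 = π − 2β = 185.7320°
wrap2 = π + 2β = 174.2680°

wrap1=185.73_deg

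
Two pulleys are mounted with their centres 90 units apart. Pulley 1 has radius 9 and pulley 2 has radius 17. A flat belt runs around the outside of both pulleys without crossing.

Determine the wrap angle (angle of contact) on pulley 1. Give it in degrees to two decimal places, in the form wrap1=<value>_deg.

wrap1=169.80_deg

open belt: β = asin((r2−r1)/C) = asin(8/90) = 5.0997°
wrap1 = π − 2β = 169.8006°
wrap2 = π + 2β = 190.1994°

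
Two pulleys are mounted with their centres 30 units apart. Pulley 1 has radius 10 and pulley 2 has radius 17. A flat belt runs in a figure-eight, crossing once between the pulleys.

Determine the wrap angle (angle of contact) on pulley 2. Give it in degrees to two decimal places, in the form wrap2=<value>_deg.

crossed belt: β = asin((r1+r2)/C) = asin(27/30) = 64.1581°
wrap1 = wrap2 = π + 2β = 308.3161°

wrap2=308.32_deg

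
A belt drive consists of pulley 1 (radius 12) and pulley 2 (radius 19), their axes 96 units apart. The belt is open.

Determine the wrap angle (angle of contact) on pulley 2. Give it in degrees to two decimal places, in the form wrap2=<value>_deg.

open belt: β = asin((r2−r1)/C) = asin(7/96) = 4.1815°
wrap1 = π − 2β = 171.6369°
wrap2 = π + 2β = 188.3631°

wrap2=188.36_deg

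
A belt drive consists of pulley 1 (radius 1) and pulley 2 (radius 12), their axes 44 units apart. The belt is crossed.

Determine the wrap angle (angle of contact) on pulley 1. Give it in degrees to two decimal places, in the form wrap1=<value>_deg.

crossed belt: β = asin((r1+r2)/C) = asin(13/44) = 17.1848°
wrap1 = wrap2 = π + 2β = 214.3696°

wrap1=214.37_deg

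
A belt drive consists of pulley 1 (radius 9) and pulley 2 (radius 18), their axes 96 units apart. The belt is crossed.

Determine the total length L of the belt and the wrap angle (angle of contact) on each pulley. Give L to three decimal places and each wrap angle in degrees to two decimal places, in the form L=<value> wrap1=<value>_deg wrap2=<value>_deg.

L=284.468 wrap1=212.67_deg wrap2=212.67_deg

crossed belt: β = asin((r1+r2)/C) = asin(27/96) = 16.3348°
wrap1 = wrap2 = π + 2β = 212.6696°
tangent length = C·cosβ = 92.1249
L = (r1+r2)·wrap + 2·C·cosβ = 27·3.7118 + 2·92.1249 = 284.4680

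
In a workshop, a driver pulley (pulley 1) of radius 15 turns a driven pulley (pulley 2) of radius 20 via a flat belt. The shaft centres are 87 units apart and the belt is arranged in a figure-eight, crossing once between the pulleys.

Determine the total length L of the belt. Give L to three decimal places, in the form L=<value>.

crossed belt: β = asin((r1+r2)/C) = asin(35/87) = 23.7220°
wrap1 = wrap2 = π + 2β = 227.4439°
tangent length = C·cosβ = 79.6492
L = (r1+r2)·wrap + 2·C·cosβ = 35·3.9696 + 2·79.6492 = 298.2361

L=298.236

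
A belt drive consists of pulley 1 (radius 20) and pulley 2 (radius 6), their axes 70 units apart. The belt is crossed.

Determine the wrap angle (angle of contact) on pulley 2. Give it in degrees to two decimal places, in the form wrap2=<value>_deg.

crossed belt: β = asin((r1+r2)/C) = asin(26/70) = 21.8037°
wrap1 = wrap2 = π + 2β = 223.6075°

wrap2=223.61_deg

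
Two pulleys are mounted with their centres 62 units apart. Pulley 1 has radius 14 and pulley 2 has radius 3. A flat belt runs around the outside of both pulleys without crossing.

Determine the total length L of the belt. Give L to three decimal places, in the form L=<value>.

L=179.364

open belt: β = asin((r2−r1)/C) = asin(-11/62) = -10.2195°
wrap1 = π − 2β = 200.4390°
wrap2 = π + 2β = 159.5610°
tangent length = C·cosβ = 61.0164
L = r1·wrap1 + r2·wrap2 + 2·C·cosβ = 14·3.4983 + 3·2.7849 + 2·61.0164 = 179.3639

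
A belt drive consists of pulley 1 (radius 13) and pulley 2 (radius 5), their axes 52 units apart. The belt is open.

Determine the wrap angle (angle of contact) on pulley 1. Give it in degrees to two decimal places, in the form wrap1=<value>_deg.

open belt: β = asin((r2−r1)/C) = asin(-8/52) = -8.8499°
wrap1 = π − 2β = 197.6998°
wrap2 = π + 2β = 162.3002°

wrap1=197.70_deg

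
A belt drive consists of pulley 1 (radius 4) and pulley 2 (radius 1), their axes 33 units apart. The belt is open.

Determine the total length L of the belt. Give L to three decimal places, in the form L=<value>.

open belt: β = asin((r2−r1)/C) = asin(-3/33) = -5.2159°
wrap1 = π − 2β = 190.4318°
wrap2 = π + 2β = 169.5682°
tangent length = C·cosβ = 32.8634
L = r1·wrap1 + r2·wrap2 + 2·C·cosβ = 4·3.3237 + 1·2.9595 + 2·32.8634 = 81.9809

L=81.981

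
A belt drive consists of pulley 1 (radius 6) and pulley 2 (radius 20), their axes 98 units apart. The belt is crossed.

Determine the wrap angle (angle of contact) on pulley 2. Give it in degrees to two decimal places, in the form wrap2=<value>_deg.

wrap2=210.77_deg

crossed belt: β = asin((r1+r2)/C) = asin(26/98) = 15.3851°
wrap1 = wrap2 = π + 2β = 210.7703°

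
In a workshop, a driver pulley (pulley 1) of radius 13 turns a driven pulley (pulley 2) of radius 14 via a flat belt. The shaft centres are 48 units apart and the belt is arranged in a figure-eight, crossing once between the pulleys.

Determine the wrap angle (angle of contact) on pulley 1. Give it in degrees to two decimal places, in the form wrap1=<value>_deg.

crossed belt: β = asin((r1+r2)/C) = asin(27/48) = 34.2289°
wrap1 = wrap2 = π + 2β = 248.4577°

wrap1=248.46_deg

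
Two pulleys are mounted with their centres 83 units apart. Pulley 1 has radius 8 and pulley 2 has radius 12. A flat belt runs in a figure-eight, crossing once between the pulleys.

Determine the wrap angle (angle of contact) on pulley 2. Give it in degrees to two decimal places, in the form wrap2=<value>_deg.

crossed belt: β = asin((r1+r2)/C) = asin(20/83) = 13.9434°
wrap1 = wrap2 = π + 2β = 207.8869°

wrap2=207.89_deg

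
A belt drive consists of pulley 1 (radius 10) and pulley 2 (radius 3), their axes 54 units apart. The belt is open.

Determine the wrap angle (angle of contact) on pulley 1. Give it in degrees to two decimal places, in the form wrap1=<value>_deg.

open belt: β = asin((r2−r1)/C) = asin(-7/54) = -7.4482°
wrap1 = π − 2β = 194.8964°
wrap2 = π + 2β = 165.1036°

wrap1=194.90_deg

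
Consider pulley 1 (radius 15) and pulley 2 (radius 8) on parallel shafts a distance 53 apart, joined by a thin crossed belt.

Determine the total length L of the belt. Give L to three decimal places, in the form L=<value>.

crossed belt: β = asin((r1+r2)/C) = asin(23/53) = 25.7193°
wrap1 = wrap2 = π + 2β = 231.4386°
tangent length = C·cosβ = 47.7493
L = (r1+r2)·wrap + 2·C·cosβ = 23·4.0394 + 2·47.7493 = 188.4041

L=188.404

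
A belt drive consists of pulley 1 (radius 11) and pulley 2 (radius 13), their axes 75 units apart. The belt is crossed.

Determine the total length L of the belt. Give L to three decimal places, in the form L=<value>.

L=233.146

crossed belt: β = asin((r1+r2)/C) = asin(24/75) = 18.6629°
wrap1 = wrap2 = π + 2β = 217.3258°
tangent length = C·cosβ = 71.0563
L = (r1+r2)·wrap + 2·C·cosβ = 24·3.7931 + 2·71.0563 = 233.1459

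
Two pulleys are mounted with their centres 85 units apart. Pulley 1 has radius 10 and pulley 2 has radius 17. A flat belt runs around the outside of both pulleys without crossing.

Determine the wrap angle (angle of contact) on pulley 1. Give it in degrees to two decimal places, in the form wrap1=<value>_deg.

wrap1=170.55_deg

open belt: β = asin((r2−r1)/C) = asin(7/85) = 4.7238°
wrap1 = π − 2β = 170.5523°
wrap2 = π + 2β = 189.4477°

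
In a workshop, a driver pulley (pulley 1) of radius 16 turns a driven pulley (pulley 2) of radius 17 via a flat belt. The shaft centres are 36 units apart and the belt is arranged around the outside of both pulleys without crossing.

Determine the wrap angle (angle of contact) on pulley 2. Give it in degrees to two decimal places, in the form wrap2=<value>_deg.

open belt: β = asin((r2−r1)/C) = asin(1/36) = 1.5918°
wrap1 = π − 2β = 176.8165°
wrap2 = π + 2β = 183.1835°

wrap2=183.18_deg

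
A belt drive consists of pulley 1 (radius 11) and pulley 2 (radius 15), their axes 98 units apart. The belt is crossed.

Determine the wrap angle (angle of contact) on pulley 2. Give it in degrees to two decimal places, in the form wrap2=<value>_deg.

crossed belt: β = asin((r1+r2)/C) = asin(26/98) = 15.3851°
wrap1 = wrap2 = π + 2β = 210.7703°

wrap2=210.77_deg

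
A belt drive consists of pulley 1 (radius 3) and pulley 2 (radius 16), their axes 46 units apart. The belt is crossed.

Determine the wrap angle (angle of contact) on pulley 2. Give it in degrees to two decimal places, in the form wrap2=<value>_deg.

wrap2=228.79_deg

crossed belt: β = asin((r1+r2)/C) = asin(19/46) = 24.3962°
wrap1 = wrap2 = π + 2β = 228.7923°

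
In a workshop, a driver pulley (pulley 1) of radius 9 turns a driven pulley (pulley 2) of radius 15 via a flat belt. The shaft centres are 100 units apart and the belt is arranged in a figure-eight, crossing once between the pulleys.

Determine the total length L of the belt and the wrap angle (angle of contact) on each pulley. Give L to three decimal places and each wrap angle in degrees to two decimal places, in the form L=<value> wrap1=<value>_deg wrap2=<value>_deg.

crossed belt: β = asin((r1+r2)/C) = asin(24/100) = 13.8865°
wrap1 = wrap2 = π + 2β = 207.7731°
tangent length = C·cosβ = 97.0773
L = (r1+r2)·wrap + 2·C·cosβ = 24·3.6263 + 2·97.0773 = 281.1864

L=281.186 wrap1=207.77_deg wrap2=207.77_deg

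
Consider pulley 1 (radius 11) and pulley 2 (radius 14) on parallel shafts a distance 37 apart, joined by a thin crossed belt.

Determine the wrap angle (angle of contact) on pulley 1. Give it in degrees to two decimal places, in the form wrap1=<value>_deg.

wrap1=265.01_deg

crossed belt: β = asin((r1+r2)/C) = asin(25/37) = 42.5066°
wrap1 = wrap2 = π + 2β = 265.0133°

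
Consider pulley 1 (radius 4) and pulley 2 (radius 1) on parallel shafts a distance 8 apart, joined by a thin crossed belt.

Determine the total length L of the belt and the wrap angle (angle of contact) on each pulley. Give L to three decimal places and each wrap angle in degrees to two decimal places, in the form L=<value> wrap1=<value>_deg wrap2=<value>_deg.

crossed belt: β = asin((r1+r2)/C) = asin(5/8) = 38.6822°
wrap1 = wrap2 = π + 2β = 257.3644°
tangent length = C·cosβ = 6.2450
L = (r1+r2)·wrap + 2·C·cosβ = 5·4.4919 + 2·6.2450 = 34.9493

L=34.949 wrap1=257.36_deg wrap2=257.36_deg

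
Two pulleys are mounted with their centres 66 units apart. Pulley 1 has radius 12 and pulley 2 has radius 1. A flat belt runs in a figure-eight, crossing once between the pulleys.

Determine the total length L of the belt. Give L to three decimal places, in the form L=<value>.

L=175.410

crossed belt: β = asin((r1+r2)/C) = asin(13/66) = 11.3598°
wrap1 = wrap2 = π + 2β = 202.7196°
tangent length = C·cosβ = 64.7070
L = (r1+r2)·wrap + 2·C·cosβ = 13·3.5381 + 2·64.7070 = 175.4097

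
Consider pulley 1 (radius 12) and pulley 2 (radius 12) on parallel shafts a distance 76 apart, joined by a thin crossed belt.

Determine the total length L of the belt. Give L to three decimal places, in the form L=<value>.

crossed belt: β = asin((r1+r2)/C) = asin(24/76) = 18.4085°
wrap1 = wrap2 = π + 2β = 216.8170°
tangent length = C·cosβ = 72.1110
L = (r1+r2)·wrap + 2·C·cosβ = 24·3.7842 + 2·72.1110 = 235.0421

L=235.042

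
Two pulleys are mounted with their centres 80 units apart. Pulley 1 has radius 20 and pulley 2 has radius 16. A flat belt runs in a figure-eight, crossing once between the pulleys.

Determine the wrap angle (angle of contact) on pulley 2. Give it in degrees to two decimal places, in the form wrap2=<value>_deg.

wrap2=233.49_deg

crossed belt: β = asin((r1+r2)/C) = asin(36/80) = 26.7437°
wrap1 = wrap2 = π + 2β = 233.4874°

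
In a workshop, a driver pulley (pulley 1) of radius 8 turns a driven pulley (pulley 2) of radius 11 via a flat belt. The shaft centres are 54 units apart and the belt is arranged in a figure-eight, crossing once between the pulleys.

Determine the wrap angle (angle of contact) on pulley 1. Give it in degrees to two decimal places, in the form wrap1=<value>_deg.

wrap1=221.20_deg

crossed belt: β = asin((r1+r2)/C) = asin(19/54) = 20.6006°
wrap1 = wrap2 = π + 2β = 221.2012°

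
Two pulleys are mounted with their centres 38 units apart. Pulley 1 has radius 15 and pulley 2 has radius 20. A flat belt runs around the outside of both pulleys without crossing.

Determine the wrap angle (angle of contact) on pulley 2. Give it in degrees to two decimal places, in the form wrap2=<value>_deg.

wrap2=195.12_deg

open belt: β = asin((r2−r1)/C) = asin(5/38) = 7.5608°
wrap1 = π − 2β = 164.8783°
wrap2 = π + 2β = 195.1217°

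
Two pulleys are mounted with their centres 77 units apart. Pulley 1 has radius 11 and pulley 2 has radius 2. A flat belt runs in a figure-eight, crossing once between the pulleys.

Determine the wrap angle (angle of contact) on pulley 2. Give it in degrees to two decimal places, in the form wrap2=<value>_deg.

crossed belt: β = asin((r1+r2)/C) = asin(13/77) = 9.7199°
wrap1 = wrap2 = π + 2β = 199.4397°

wrap2=199.44_deg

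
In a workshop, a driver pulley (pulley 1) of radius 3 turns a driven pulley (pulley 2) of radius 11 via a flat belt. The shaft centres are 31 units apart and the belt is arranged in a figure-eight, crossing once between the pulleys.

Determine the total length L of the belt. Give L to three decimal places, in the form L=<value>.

crossed belt: β = asin((r1+r2)/C) = asin(14/31) = 26.8472°
wrap1 = wrap2 = π + 2β = 233.6944°
tangent length = C·cosβ = 27.6586
L = (r1+r2)·wrap + 2·C·cosβ = 14·4.0787 + 2·27.6586 = 112.4196

L=112.420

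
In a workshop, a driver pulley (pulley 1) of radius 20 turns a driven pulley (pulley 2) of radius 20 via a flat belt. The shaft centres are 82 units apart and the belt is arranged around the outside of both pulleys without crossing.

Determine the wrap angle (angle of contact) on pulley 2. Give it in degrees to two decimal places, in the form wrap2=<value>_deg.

open belt: β = asin((r2−r1)/C) = asin(0/82) = 0.0000°
wrap1 = π − 2β = 180.0000°
wrap2 = π + 2β = 180.0000°

wrap2=180.00_deg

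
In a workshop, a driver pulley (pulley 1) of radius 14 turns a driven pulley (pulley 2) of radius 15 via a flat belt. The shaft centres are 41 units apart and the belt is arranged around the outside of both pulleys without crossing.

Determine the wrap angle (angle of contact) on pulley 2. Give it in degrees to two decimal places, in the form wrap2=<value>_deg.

wrap2=182.80_deg

open belt: β = asin((r2−r1)/C) = asin(1/41) = 1.3976°
wrap1 = π − 2β = 177.2048°
wrap2 = π + 2β = 182.7952°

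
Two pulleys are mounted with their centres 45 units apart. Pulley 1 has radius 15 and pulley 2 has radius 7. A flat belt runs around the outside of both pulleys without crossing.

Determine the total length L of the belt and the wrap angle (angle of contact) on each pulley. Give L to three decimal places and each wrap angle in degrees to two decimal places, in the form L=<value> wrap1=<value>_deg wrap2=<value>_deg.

open belt: β = asin((r2−r1)/C) = asin(-8/45) = -10.2403°
wrap1 = π − 2β = 200.4807°
wrap2 = π + 2β = 159.5193°
tangent length = C·cosβ = 44.2832
L = r1·wrap1 + r2·wrap2 + 2·C·cosβ = 15·3.4990 + 7·2.7841 + 2·44.2832 = 160.5410

L=160.541 wrap1=200.48_deg wrap2=159.52_deg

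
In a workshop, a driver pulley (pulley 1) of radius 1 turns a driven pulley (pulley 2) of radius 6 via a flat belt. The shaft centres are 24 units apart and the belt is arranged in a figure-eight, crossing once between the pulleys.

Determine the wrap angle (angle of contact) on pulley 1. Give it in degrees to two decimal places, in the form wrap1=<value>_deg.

crossed belt: β = asin((r1+r2)/C) = asin(7/24) = 16.9578°
wrap1 = wrap2 = π + 2β = 213.9155°

wrap1=213.92_deg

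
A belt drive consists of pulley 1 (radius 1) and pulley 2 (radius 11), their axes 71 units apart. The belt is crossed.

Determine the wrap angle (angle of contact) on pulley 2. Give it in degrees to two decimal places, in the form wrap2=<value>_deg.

wrap2=199.46_deg

crossed belt: β = asin((r1+r2)/C) = asin(12/71) = 9.7305°
wrap1 = wrap2 = π + 2β = 199.4610°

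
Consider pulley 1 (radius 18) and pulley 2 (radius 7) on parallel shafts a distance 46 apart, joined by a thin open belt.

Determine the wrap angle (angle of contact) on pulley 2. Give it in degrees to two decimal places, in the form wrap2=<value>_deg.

wrap2=152.33_deg

open belt: β = asin((r2−r1)/C) = asin(-11/46) = -13.8352°
wrap1 = π − 2β = 207.6704°
wrap2 = π + 2β = 152.3296°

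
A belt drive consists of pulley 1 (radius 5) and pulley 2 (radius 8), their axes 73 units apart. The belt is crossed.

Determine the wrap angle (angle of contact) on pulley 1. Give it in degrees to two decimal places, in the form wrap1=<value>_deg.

wrap1=200.52_deg

crossed belt: β = asin((r1+r2)/C) = asin(13/73) = 10.2581°
wrap1 = wrap2 = π + 2β = 200.5161°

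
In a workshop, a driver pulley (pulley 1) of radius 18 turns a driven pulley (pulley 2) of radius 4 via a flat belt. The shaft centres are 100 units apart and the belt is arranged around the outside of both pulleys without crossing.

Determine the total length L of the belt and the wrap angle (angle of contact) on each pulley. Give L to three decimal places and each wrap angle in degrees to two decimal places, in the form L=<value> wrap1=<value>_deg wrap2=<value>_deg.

open belt: β = asin((r2−r1)/C) = asin(-14/100) = -8.0478°
wrap1 = π − 2β = 196.0957°
wrap2 = π + 2β = 163.9043°
tangent length = C·cosβ = 99.0152
L = r1·wrap1 + r2·wrap2 + 2·C·cosβ = 18·3.4225 + 4·2.8607 + 2·99.0152 = 271.0783

L=271.078 wrap1=196.10_deg wrap2=163.90_deg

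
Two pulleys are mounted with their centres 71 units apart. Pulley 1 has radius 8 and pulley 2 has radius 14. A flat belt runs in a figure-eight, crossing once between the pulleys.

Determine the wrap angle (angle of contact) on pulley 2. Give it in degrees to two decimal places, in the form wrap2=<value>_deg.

crossed belt: β = asin((r1+r2)/C) = asin(22/71) = 18.0507°
wrap1 = wrap2 = π + 2β = 216.1015°

wrap2=216.10_deg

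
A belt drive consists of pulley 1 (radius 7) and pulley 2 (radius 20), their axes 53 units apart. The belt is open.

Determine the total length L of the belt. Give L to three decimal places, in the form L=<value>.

L=194.028

open belt: β = asin((r2−r1)/C) = asin(13/53) = 14.1986°
wrap1 = π − 2β = 151.6029°
wrap2 = π + 2β = 208.3971°
tangent length = C·cosβ = 51.3809
L = r1·wrap1 + r2·wrap2 + 2·C·cosβ = 7·2.6460 + 20·3.6372 + 2·51.3809 = 194.0280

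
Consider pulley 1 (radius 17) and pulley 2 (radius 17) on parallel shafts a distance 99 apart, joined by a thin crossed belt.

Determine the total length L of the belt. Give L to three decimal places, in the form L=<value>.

crossed belt: β = asin((r1+r2)/C) = asin(34/99) = 20.0863°
wrap1 = wrap2 = π + 2β = 220.1725°
tangent length = C·cosβ = 92.9785
L = (r1+r2)·wrap + 2·C·cosβ = 34·3.8427 + 2·92.9785 = 316.6100

L=316.610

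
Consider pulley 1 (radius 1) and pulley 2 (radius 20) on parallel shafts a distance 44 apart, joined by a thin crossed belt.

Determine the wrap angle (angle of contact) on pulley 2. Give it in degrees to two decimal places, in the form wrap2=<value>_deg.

crossed belt: β = asin((r1+r2)/C) = asin(21/44) = 28.5074°
wrap1 = wrap2 = π + 2β = 237.0149°

wrap2=237.01_deg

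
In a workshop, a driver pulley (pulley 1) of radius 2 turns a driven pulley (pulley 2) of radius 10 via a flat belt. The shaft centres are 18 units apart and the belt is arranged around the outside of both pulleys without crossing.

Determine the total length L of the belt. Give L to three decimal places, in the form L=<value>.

L=77.317

open belt: β = asin((r2−r1)/C) = asin(8/18) = 26.3878°
wrap1 = π − 2β = 127.2244°
wrap2 = π + 2β = 232.7756°
tangent length = C·cosβ = 16.1245
L = r1·wrap1 + r2·wrap2 + 2·C·cosβ = 2·2.2205 + 10·4.0627 + 2·16.1245 = 77.3170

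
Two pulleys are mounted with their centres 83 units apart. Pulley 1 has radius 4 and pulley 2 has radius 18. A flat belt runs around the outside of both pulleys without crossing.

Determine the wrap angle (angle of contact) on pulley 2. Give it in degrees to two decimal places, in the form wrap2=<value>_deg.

open belt: β = asin((r2−r1)/C) = asin(14/83) = 9.7108°
wrap1 = π − 2β = 160.5785°
wrap2 = π + 2β = 199.4215°

wrap2=199.42_deg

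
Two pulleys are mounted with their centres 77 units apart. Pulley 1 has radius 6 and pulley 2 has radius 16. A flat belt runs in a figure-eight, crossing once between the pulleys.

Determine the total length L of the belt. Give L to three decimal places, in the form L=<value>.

crossed belt: β = asin((r1+r2)/C) = asin(22/77) = 16.6015°
wrap1 = wrap2 = π + 2β = 213.2031°
tangent length = C·cosβ = 73.7902
L = (r1+r2)·wrap + 2·C·cosβ = 22·3.7211 + 2·73.7902 = 229.4446

L=229.445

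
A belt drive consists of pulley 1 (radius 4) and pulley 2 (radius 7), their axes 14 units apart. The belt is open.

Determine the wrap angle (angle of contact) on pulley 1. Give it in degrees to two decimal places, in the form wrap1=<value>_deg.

wrap1=155.25_deg

open belt: β = asin((r2−r1)/C) = asin(3/14) = 12.3736°
wrap1 = π − 2β = 155.2527°
wrap2 = π + 2β = 204.7473°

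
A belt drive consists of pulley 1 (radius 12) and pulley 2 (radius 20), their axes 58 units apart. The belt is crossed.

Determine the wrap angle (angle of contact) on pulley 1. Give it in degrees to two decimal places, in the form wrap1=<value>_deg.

wrap1=246.97_deg

crossed belt: β = asin((r1+r2)/C) = asin(32/58) = 33.4854°
wrap1 = wrap2 = π + 2β = 246.9708°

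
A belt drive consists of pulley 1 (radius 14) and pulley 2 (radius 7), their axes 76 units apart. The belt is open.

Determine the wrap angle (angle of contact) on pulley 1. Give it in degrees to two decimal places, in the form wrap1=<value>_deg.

wrap1=190.57_deg

open belt: β = asin((r2−r1)/C) = asin(-7/76) = -5.2847°
wrap1 = π − 2β = 190.5695°
wrap2 = π + 2β = 169.4305°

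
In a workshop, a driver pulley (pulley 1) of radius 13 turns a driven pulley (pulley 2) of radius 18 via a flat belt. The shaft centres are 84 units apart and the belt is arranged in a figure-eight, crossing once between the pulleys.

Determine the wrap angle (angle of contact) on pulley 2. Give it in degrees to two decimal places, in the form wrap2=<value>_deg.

wrap2=223.31_deg

crossed belt: β = asin((r1+r2)/C) = asin(31/84) = 21.6569°
wrap1 = wrap2 = π + 2β = 223.3138°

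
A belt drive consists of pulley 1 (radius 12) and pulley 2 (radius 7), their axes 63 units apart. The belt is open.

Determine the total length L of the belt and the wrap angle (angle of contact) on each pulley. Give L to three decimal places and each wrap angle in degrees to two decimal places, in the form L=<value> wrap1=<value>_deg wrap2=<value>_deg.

open belt: β = asin((r2−r1)/C) = asin(-5/63) = -4.5521°
wrap1 = π − 2β = 189.1041°
wrap2 = π + 2β = 170.8959°
tangent length = C·cosβ = 62.8013
L = r1·wrap1 + r2·wrap2 + 2·C·cosβ = 12·3.3005 + 7·2.9827 + 2·62.8013 = 186.0873

L=186.087 wrap1=189.10_deg wrap2=170.90_deg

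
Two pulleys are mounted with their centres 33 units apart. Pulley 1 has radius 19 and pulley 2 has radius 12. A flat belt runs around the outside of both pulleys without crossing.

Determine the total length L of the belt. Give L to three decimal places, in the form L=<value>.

L=164.880

open belt: β = asin((r2−r1)/C) = asin(-7/33) = -12.2467°
wrap1 = π − 2β = 204.4934°
wrap2 = π + 2β = 155.5066°
tangent length = C·cosβ = 32.2490
L = r1·wrap1 + r2·wrap2 + 2·C·cosβ = 19·3.5691 + 12·2.7141 + 2·32.2490 = 164.8799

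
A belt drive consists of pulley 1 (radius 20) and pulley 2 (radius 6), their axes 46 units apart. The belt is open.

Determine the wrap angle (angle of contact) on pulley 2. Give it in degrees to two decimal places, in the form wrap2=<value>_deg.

wrap2=144.56_deg

open belt: β = asin((r2−r1)/C) = asin(-14/46) = -17.7189°
wrap1 = π − 2β = 215.4379°
wrap2 = π + 2β = 144.5621°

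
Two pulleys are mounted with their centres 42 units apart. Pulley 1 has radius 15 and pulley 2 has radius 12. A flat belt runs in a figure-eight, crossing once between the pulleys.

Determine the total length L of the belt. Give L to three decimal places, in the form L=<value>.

crossed belt: β = asin((r1+r2)/C) = asin(27/42) = 40.0052°
wrap1 = wrap2 = π + 2β = 260.0104°
tangent length = C·cosβ = 32.1714
L = (r1+r2)·wrap + 2·C·cosβ = 27·4.5380 + 2·32.1714 = 186.8698

L=186.870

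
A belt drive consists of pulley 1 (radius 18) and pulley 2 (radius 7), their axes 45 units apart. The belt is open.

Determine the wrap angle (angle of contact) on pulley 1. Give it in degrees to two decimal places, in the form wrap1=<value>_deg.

open belt: β = asin((r2−r1)/C) = asin(-11/45) = -14.1490°
wrap1 = π − 2β = 208.2980°
wrap2 = π + 2β = 151.7020°

wrap1=208.30_deg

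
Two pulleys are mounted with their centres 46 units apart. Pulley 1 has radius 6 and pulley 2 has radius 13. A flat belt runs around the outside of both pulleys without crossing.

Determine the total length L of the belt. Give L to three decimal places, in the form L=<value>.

open belt: β = asin((r2−r1)/C) = asin(7/46) = 8.7529°
wrap1 = π − 2β = 162.4941°
wrap2 = π + 2β = 197.5059°
tangent length = C·cosβ = 45.4643
L = r1·wrap1 + r2·wrap2 + 2·C·cosβ = 6·2.8361 + 13·3.4471 + 2·45.4643 = 152.7575

L=152.758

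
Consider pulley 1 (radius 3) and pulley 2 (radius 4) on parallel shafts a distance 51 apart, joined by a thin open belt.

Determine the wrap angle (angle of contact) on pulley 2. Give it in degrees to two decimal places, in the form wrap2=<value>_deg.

open belt: β = asin((r2−r1)/C) = asin(1/51) = 1.1235°
wrap1 = π − 2β = 177.7530°
wrap2 = π + 2β = 182.2470°

wrap2=182.25_deg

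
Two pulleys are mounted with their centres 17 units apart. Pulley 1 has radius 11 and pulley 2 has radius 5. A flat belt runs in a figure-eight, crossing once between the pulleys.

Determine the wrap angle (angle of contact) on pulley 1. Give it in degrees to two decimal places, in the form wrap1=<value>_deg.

wrap1=320.50_deg

crossed belt: β = asin((r1+r2)/C) = asin(16/17) = 70.2501°
wrap1 = wrap2 = π + 2β = 320.5002°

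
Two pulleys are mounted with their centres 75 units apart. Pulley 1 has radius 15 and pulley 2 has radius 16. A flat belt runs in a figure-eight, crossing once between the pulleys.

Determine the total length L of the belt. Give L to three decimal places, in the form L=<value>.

crossed belt: β = asin((r1+r2)/C) = asin(31/75) = 24.4144°
wrap1 = wrap2 = π + 2β = 228.8288°
tangent length = C·cosβ = 68.2935
L = (r1+r2)·wrap + 2·C·cosβ = 31·3.9938 + 2·68.2935 = 260.3953

L=260.395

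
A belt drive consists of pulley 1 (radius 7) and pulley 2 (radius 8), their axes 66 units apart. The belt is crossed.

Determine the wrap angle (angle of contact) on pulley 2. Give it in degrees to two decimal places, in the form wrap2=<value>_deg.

crossed belt: β = asin((r1+r2)/C) = asin(15/66) = 13.1366°
wrap1 = wrap2 = π + 2β = 206.2731°

wrap2=206.27_deg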